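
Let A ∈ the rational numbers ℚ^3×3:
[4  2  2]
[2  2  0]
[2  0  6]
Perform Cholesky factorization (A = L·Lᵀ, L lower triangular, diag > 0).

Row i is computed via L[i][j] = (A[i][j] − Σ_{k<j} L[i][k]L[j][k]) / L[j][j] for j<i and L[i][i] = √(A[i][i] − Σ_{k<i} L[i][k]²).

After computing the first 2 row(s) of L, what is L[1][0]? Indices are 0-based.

L[1][0] = 1

Step 1: L[0][0] = √(4) = 2.
  L[1][0] = (2) / L[0][0] = 1.
Step 2: L[1][1] = √(1) = 1.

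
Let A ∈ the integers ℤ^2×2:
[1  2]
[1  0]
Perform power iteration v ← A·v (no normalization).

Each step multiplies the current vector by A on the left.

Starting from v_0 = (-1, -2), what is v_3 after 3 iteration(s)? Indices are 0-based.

v_0 = (-1, -2).
v_1 = A·v_0 = (-5, -1).
v_2 = A·v_1 = (-7, -5).
v_3 = A·v_2 = (-17, -7).

v_3 = (-17, -7)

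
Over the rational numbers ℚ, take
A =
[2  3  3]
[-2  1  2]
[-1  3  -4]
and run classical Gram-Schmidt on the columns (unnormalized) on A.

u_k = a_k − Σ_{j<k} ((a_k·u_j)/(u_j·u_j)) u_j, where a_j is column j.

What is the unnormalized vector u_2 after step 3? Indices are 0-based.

Step 1: u_0 = a_0 = (2, -2, -1).
Step 2: u_1 = a_1 − (1/9)·u_0 = (25/9, 11/9, 28/9).
Step 3: u_2 = a_2 − (2/3)·u_0 − (-3/34)·u_1 = (65/34, 117/34, -52/17).

u_2 = (65/34, 117/34, -52/17)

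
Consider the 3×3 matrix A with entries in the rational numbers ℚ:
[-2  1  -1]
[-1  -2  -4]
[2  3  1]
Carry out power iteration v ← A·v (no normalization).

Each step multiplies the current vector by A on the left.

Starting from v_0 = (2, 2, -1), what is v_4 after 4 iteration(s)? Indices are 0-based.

v_4 = (205, 320, 63)

v_0 = (2, 2, -1).
v_1 = A·v_0 = (-1, -2, 9).
v_2 = A·v_1 = (-9, -31, 1).
v_3 = A·v_2 = (-14, 67, -110).
v_4 = A·v_3 = (205, 320, 63).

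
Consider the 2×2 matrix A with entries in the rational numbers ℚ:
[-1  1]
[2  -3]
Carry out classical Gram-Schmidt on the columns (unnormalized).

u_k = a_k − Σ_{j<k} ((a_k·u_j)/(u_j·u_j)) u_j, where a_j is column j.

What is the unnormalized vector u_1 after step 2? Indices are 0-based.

u_1 = (-2/5, -1/5)

Step 1: u_0 = a_0 = (-1, 2).
Step 2: u_1 = a_1 − (-7/5)·u_0 = (-2/5, -1/5).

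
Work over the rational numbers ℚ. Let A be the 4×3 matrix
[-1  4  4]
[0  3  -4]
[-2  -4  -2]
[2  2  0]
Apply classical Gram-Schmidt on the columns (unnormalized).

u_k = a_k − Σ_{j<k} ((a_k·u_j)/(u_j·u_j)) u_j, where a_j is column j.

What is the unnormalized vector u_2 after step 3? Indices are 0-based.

u_2 = (76/31, -1688/341, -442/341, -24/341)

Step 1: u_0 = a_0 = (-1, 0, -2, 2).
Step 2: u_1 = a_1 − (8/9)·u_0 = (44/9, 3, -20/9, 2/9).
Step 3: u_2 = a_2 − (0)·u_0 − (108/341)·u_1 = (76/31, -1688/341, -442/341, -24/341).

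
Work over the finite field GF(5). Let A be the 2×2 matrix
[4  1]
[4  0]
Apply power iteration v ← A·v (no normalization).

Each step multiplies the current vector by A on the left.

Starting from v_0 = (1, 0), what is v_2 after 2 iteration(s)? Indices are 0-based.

v_0 = (1, 0).
v_1 = A·v_0 = (4, 4).
v_2 = A·v_1 = (0, 1).

v_2 = (0, 1)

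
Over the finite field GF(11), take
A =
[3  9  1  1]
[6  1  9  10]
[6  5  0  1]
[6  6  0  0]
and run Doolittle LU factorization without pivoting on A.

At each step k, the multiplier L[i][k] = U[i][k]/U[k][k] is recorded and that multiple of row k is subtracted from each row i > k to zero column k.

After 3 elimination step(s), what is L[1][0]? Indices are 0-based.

k=0: U[0][0]=3
  eliminate (1,0): mult=2, new row 1: (0, 5, 7, 8); set L[1][0]=2
  eliminate (2,0): mult=2, new row 2: (0, 9, 9, 10); set L[2][0]=2
  eliminate (3,0): mult=2, new row 3: (0, 10, 9, 9); set L[3][0]=2
k=1: U[1][1]=5
  eliminate (2,1): mult=4, new row 2: (0, 0, 3, 0); set L[2][1]=4
  eliminate (3,1): mult=2, new row 3: (0, 0, 6, 4); set L[3][1]=2
k=2: U[2][2]=3
  eliminate (3,2): mult=2, new row 3: (0, 0, 0, 4); set L[3][2]=2

L[1][0] = 2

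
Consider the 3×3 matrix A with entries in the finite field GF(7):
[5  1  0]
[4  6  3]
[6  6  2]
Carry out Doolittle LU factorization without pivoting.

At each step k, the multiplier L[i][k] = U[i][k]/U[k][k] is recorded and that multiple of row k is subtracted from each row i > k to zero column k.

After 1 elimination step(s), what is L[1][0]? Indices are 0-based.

Step 1: pivot at (0,0) is 5.
  row1 ← row1 − (5)·row0  ⇒  L[1][0]=5, U row1=(0, 1, 3)
  row2 ← row2 − (4)·row0  ⇒  L[2][0]=4, U row2=(0, 2, 2)

L[1][0] = 5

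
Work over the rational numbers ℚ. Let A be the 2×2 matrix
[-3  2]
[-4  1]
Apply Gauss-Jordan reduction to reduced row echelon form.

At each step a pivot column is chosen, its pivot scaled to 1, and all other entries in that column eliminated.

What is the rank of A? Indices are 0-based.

pivot(0,0)=-3: scale R0 → (1, -2/3)
  clear (1,0): R1 −= (-4)R0 → (0, -5/3)
pivot(1,1)=-5/3: scale R1 → (0, 1)
  clear (0,1): R0 −= (-2/3)R1 → (1, 0)

rank = 2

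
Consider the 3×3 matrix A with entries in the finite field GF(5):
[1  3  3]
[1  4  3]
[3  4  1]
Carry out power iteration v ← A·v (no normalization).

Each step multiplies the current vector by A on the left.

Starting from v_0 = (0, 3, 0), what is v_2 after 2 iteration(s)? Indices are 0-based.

v_2 = (1, 3, 2)

v_0 = (0, 3, 0).
v_1 = A·v_0 = (4, 2, 2).
v_2 = A·v_1 = (1, 3, 2).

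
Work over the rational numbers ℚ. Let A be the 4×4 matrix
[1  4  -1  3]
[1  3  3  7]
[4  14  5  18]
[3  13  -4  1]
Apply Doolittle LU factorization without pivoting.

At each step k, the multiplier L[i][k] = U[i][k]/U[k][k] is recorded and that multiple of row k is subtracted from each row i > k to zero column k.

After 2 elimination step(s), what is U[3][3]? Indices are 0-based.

Step 1: pivot at (0,0) is 1.
  row1 ← row1 − (1)·row0  ⇒  L[1][0]=1, U row1=(0, -1, 4, 4)
  row2 ← row2 − (4)·row0  ⇒  L[2][0]=4, U row2=(0, -2, 9, 6)
  row3 ← row3 − (3)·row0  ⇒  L[3][0]=3, U row3=(0, 1, -1, -8)
Step 2: pivot at (1,1) is -1.
  row2 ← row2 − (2)·row1  ⇒  L[2][1]=2, U row2=(0, 0, 1, -2)
  row3 ← row3 − (-1)·row1  ⇒  L[3][1]=-1, U row3=(0, 0, 3, -4)

U[3][3] = -4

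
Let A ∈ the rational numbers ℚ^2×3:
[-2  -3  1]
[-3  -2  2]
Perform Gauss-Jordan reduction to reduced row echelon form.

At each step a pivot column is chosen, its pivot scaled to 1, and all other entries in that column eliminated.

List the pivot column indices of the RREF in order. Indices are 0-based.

step 1: normalize row 0 (÷-2) = (1, 3/2, -1/2)
  row 1: subtract -3×row0 = (0, 5/2, 1/2)
step 2: normalize row 1 (÷5/2) = (0, 1, 1/5)
  row 0: subtract 3/2×row1 = (1, 0, -4/5)

pivot columns: 0, 1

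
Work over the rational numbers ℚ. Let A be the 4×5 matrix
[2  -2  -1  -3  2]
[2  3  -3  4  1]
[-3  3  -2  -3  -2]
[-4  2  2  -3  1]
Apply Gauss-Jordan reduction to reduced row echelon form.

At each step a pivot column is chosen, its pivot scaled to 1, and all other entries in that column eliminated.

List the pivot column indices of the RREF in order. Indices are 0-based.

[1] R0 /= 2  ⇒  (1, -1, -1/2, -3/2, 1)
     R1 -= 2·R0  ⇒  (0, 5, -2, 7, -1)
     R2 -= -3·R0  ⇒  (0, 0, -7/2, -15/2, 1)
     R3 -= -4·R0  ⇒  (0, -2, 0, -9, 5)
[2] R1 /= 5  ⇒  (0, 1, -2/5, 7/5, -1/5)
     R0 -= -1·R1  ⇒  (1, 0, -9/10, -1/10, 4/5)
     R3 -= -2·R1  ⇒  (0, 0, -4/5, -31/5, 23/5)
[3] R2 /= -7/2  ⇒  (0, 0, 1, 15/7, -2/7)
     R0 -= -9/10·R2  ⇒  (1, 0, 0, 64/35, 19/35)
     R1 -= -2/5·R2  ⇒  (0, 1, 0, 79/35, -11/35)
     R3 -= -4/5·R2  ⇒  (0, 0, 0, -157/35, 153/35)
[4] R3 /= -157/35  ⇒  (0, 0, 0, 1, -153/157)
     R0 -= 64/35·R3  ⇒  (1, 0, 0, 0, 365/157)
     R1 -= 79/35·R3  ⇒  (0, 1, 0, 0, 296/157)
     R2 -= 15/7·R3  ⇒  (0, 0, 1, 0, 283/157)

pivot columns: 0, 1, 2, 3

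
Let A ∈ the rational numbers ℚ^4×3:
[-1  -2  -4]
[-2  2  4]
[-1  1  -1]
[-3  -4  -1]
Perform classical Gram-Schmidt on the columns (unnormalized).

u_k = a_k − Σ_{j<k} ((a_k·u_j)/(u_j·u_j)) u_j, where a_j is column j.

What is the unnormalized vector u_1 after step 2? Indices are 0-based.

u_1 = (-7/5, 16/5, 8/5, -11/5)

Step 1: u_0 = a_0 = (-1, -2, -1, -3).
Step 2: u_1 = a_1 − (3/5)·u_0 = (-7/5, 16/5, 8/5, -11/5).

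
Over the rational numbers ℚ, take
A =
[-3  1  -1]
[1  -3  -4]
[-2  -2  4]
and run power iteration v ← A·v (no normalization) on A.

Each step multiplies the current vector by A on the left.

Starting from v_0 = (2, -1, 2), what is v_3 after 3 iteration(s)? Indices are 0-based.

v_0 = (2, -1, 2).
v_1 = A·v_0 = (-9, -3, 6).
v_2 = A·v_1 = (18, -24, 48).
v_3 = A·v_2 = (-126, -102, 204).

v_3 = (-126, -102, 204)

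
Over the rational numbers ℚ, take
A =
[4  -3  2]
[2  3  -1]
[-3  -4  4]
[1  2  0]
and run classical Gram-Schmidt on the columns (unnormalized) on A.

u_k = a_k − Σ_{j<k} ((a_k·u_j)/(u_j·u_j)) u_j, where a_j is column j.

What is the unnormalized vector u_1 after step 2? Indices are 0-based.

Step 1: u_0 = a_0 = (4, 2, -3, 1).
Step 2: u_1 = a_1 − (4/15)·u_0 = (-61/15, 37/15, -16/5, 26/15).

u_1 = (-61/15, 37/15, -16/5, 26/15)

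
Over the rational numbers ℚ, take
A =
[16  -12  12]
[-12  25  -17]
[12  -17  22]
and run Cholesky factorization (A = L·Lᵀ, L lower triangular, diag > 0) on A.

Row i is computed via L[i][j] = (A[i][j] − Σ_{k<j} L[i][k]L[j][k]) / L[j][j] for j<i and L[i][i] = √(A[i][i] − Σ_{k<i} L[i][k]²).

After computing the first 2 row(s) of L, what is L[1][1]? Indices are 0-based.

Step 1: L[0][0] = √(16) = 4.
  L[1][0] = (-12) / L[0][0] = -3.
Step 2: L[1][1] = √(16) = 4.

L[1][1] = 4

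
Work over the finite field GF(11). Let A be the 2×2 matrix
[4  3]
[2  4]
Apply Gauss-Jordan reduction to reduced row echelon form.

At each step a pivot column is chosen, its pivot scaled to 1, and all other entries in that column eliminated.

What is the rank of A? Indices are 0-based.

rank = 2

[1] R0 /= 4  ⇒  (1, 9)
     R1 -= 2·R0  ⇒  (0, 8)
[2] R1 /= 8  ⇒  (0, 1)
     R0 -= 9·R1  ⇒  (1, 0)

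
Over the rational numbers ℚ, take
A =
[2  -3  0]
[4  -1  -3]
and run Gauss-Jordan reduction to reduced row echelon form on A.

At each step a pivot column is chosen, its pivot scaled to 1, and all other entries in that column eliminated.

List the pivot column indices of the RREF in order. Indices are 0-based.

pivot(0,0)=2: scale R0 → (1, -3/2, 0)
  clear (1,0): R1 −= (4)R0 → (0, 5, -3)
pivot(1,1)=5: scale R1 → (0, 1, -3/5)
  clear (0,1): R0 −= (-3/2)R1 → (1, 0, -9/10)

pivot columns: 0, 1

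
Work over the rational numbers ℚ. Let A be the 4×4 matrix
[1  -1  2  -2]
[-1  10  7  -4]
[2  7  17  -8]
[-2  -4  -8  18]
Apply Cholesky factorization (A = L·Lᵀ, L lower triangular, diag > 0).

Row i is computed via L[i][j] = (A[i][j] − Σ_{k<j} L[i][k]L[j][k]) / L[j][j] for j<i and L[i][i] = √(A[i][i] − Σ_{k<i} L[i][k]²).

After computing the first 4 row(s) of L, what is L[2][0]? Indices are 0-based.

Step 1: L[0][0] = √(1) = 1.
  L[1][0] = (-1) / L[0][0] = -1.
Step 2: L[1][1] = √(9) = 3.
  L[2][0] = (2) / L[0][0] = 2.
  L[2][1] = (9) / L[1][1] = 3.
Step 3: L[2][2] = √(4) = 2.
  L[3][0] = (-2) / L[0][0] = -2.
  L[3][1] = (-6) / L[1][1] = -2.
  L[3][2] = (2) / L[2][2] = 1.
Step 4: L[3][3] = √(9) = 3.

L[2][0] = 2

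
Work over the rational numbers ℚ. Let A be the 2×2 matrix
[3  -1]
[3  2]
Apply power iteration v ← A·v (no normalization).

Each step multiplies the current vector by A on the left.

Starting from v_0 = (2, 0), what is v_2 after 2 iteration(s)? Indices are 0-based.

v_0 = (2, 0).
v_1 = A·v_0 = (6, 6).
v_2 = A·v_1 = (12, 30).

v_2 = (12, 30)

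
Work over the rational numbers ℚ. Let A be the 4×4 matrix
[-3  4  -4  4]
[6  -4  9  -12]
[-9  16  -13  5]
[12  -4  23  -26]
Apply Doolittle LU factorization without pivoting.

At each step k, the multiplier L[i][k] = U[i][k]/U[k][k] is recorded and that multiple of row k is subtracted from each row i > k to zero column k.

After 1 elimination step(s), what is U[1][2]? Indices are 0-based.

k=0: U[0][0]=-3
  eliminate (1,0): mult=-2, new row 1: (0, 4, 1, -4); set L[1][0]=-2
  eliminate (2,0): mult=3, new row 2: (0, 4, -1, -7); set L[2][0]=3
  eliminate (3,0): mult=-4, new row 3: (0, 12, 7, -10); set L[3][0]=-4

U[1][2] = 1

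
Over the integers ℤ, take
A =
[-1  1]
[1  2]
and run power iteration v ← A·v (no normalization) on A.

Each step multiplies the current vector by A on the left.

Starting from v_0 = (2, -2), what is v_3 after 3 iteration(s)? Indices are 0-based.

v_0 = (2, -2).
v_1 = A·v_0 = (-4, -2).
v_2 = A·v_1 = (2, -8).
v_3 = A·v_2 = (-10, -14).

v_3 = (-10, -14)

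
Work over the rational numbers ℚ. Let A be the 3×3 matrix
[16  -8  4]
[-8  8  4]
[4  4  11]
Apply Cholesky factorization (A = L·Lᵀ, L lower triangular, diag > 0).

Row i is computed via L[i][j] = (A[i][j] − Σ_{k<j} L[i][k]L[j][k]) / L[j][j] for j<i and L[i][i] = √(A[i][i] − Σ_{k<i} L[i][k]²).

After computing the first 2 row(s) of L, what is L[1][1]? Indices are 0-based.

Step 1: L[0][0] = √(16) = 4.
  L[1][0] = (-8) / L[0][0] = -2.
Step 2: L[1][1] = √(4) = 2.

L[1][1] = 2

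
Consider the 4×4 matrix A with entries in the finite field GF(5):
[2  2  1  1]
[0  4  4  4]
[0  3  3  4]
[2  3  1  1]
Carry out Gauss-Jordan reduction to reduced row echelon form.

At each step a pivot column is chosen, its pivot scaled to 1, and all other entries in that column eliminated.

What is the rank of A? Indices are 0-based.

[1] R0 /= 2  ⇒  (1, 1, 3, 3)
     R3 -= 2·R0  ⇒  (0, 1, 0, 0)
[2] R1 /= 4  ⇒  (0, 1, 1, 1)
     R0 -= 1·R1  ⇒  (1, 0, 2, 2)
     R2 -= 3·R1  ⇒  (0, 0, 0, 1)
     R3 -= 1·R1  ⇒  (0, 0, 4, 4)
[3] R2 <-> R3
[3] R2 /= 4  ⇒  (0, 0, 1, 1)
     R0 -= 2·R2  ⇒  (1, 0, 0, 0)
     R1 -= 1·R2  ⇒  (0, 1, 0, 0)
[4] R3 /= 1  ⇒  (0, 0, 0, 1)
     R2 -= 1·R3  ⇒  (0, 0, 1, 0)

rank = 4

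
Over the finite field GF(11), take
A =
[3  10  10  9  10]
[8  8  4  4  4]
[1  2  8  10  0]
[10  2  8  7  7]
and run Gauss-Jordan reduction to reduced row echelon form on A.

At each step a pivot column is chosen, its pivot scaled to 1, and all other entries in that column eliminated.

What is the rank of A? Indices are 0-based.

pivot(0,0)=3: scale R0 → (1, 7, 7, 3, 7)
  clear (1,0): R1 −= (8)R0 → (0, 7, 3, 2, 3)
  clear (2,0): R2 −= (1)R0 → (0, 6, 1, 7, 4)
  clear (3,0): R3 −= (10)R0 → (0, 9, 4, 10, 3)
pivot(1,1)=7: scale R1 → (0, 1, 2, 5, 2)
  clear (0,1): R0 −= (7)R1 → (1, 0, 4, 1, 4)
  clear (2,1): R2 −= (6)R1 → (0, 0, 0, 10, 3)
  clear (3,1): R3 −= (9)R1 → (0, 0, 8, 9, 7)
pivot(2,2): swap R2↔R3
pivot(2,2)=8: scale R2 → (0, 0, 1, 8, 5)
  clear (0,2): R0 −= (4)R2 → (1, 0, 0, 2, 6)
  clear (1,2): R1 −= (2)R2 → (0, 1, 0, 0, 3)
pivot(3,3)=10: scale R3 → (0, 0, 0, 1, 8)
  clear (0,3): R0 −= (2)R3 → (1, 0, 0, 0, 1)
  clear (2,3): R2 −= (8)R3 → (0, 0, 1, 0, 7)

rank = 4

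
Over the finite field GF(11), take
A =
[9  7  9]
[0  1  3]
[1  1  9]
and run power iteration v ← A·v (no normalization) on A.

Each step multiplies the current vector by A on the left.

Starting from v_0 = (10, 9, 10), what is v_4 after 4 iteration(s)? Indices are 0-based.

v_4 = (10, 1, 5)

v_0 = (10, 9, 10).
v_1 = A·v_0 = (1, 6, 10).
v_2 = A·v_1 = (9, 3, 9).
v_3 = A·v_2 = (7, 8, 5).
v_4 = A·v_3 = (10, 1, 5).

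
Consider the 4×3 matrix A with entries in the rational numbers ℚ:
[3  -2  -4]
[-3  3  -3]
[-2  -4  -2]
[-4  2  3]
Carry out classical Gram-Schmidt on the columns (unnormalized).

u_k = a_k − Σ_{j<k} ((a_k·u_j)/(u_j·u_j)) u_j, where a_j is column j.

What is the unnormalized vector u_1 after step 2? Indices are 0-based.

u_1 = (-31/38, 69/38, -91/19, 8/19)

Step 1: u_0 = a_0 = (3, -3, -2, -4).
Step 2: u_1 = a_1 − (-15/38)·u_0 = (-31/38, 69/38, -91/19, 8/19).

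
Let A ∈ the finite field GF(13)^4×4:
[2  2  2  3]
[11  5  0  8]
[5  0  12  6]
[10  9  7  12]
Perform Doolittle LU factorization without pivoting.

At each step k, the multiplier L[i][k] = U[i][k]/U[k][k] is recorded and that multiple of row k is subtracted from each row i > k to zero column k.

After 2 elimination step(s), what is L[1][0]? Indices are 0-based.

L[1][0] = 12

Step 1: pivot at (0,0) is 2.
  row1 ← row1 − (12)·row0  ⇒  L[1][0]=12, U row1=(0, 7, 2, 11)
  row2 ← row2 − (9)·row0  ⇒  L[2][0]=9, U row2=(0, 8, 7, 5)
  row3 ← row3 − (5)·row0  ⇒  L[3][0]=5, U row3=(0, 12, 10, 10)
Step 2: pivot at (1,1) is 7.
  row2 ← row2 − (3)·row1  ⇒  L[2][1]=3, U row2=(0, 0, 1, 11)
  row3 ← row3 − (11)·row1  ⇒  L[3][1]=11, U row3=(0, 0, 1, 6)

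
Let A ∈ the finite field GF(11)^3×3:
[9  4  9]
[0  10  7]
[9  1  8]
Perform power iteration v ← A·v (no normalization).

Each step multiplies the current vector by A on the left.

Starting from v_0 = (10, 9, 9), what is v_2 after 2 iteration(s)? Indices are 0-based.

v_0 = (10, 9, 9).
v_1 = A·v_0 = (9, 10, 6).
v_2 = A·v_1 = (10, 10, 7).

v_2 = (10, 10, 7)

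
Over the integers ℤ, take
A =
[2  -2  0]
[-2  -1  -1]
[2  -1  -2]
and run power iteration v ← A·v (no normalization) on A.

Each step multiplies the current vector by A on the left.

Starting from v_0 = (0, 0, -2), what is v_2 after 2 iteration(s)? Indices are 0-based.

v_2 = (-4, -6, -10)

v_0 = (0, 0, -2).
v_1 = A·v_0 = (0, 2, 4).
v_2 = A·v_1 = (-4, -6, -10).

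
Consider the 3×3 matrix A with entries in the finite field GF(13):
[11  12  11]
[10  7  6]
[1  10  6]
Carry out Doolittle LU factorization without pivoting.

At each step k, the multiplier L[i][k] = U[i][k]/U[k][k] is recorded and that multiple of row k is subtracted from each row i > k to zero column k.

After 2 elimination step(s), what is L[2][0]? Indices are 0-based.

[col 0] pivot 11
  R1 -= 8*R0 → (0, 2, 9)  (L[1][0] := 8)
  R2 -= 6*R0 → (0, 3, 5)  (L[2][0] := 6)
[col 1] pivot 2
  R2 -= 8*R1 → (0, 0, 11)  (L[2][1] := 8)

L[2][0] = 6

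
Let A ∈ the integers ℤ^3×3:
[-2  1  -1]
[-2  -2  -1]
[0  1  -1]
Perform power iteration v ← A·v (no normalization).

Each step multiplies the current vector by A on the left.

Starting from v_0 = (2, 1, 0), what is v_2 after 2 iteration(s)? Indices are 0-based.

v_0 = (2, 1, 0).
v_1 = A·v_0 = (-3, -6, 1).
v_2 = A·v_1 = (-1, 17, -7).

v_2 = (-1, 17, -7)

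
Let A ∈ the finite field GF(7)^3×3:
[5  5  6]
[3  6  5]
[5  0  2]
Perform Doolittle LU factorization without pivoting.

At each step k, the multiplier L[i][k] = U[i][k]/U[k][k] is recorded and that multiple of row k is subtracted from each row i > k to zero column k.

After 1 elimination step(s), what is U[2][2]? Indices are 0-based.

[col 0] pivot 5
  R1 -= 2*R0 → (0, 3, 0)  (L[1][0] := 2)
  R2 -= 1*R0 → (0, 2, 3)  (L[2][0] := 1)

U[2][2] = 3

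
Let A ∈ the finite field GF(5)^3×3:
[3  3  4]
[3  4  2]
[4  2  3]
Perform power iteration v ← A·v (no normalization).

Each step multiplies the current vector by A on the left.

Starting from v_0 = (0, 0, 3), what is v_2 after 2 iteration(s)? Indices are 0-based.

v_2 = (0, 3, 2)

v_0 = (0, 0, 3).
v_1 = A·v_0 = (2, 1, 4).
v_2 = A·v_1 = (0, 3, 2).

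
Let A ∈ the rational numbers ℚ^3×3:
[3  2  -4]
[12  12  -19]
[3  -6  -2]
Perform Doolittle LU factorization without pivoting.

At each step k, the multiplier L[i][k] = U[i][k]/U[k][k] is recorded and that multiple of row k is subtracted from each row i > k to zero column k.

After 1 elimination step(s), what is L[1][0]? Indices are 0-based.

[col 0] pivot 3
  R1 -= 4*R0 → (0, 4, -3)  (L[1][0] := 4)
  R2 -= 1*R0 → (0, -8, 2)  (L[2][0] := 1)

L[1][0] = 4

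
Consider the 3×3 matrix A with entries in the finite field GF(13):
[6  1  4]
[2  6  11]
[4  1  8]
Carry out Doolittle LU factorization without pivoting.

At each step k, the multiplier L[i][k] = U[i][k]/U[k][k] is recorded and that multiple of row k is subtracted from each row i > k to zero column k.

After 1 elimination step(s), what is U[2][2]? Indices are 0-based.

U[2][2] = 1

[col 0] pivot 6
  R1 -= 9*R0 → (0, 10, 1)  (L[1][0] := 9)
  R2 -= 5*R0 → (0, 9, 1)  (L[2][0] := 5)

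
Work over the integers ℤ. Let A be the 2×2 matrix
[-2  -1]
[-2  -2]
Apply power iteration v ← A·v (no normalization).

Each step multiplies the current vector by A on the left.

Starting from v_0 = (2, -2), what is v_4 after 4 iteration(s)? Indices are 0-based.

v_0 = (2, -2).
v_1 = A·v_0 = (-2, 0).
v_2 = A·v_1 = (4, 4).
v_3 = A·v_2 = (-12, -16).
v_4 = A·v_3 = (40, 56).

v_4 = (40, 56)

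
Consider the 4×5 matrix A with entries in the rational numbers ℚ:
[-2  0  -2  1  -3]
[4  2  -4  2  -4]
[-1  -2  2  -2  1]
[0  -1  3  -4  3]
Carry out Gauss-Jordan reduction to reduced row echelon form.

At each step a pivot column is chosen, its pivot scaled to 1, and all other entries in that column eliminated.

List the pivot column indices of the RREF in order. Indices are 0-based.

pivot columns: 0, 1, 2, 3

[1] R0 /= -2  ⇒  (1, 0, 1, -1/2, 3/2)
     R1 -= 4·R0  ⇒  (0, 2, -8, 4, -10)
     R2 -= -1·R0  ⇒  (0, -2, 3, -5/2, 5/2)
[2] R1 /= 2  ⇒  (0, 1, -4, 2, -5)
     R2 -= -2·R1  ⇒  (0, 0, -5, 3/2, -15/2)
     R3 -= -1·R1  ⇒  (0, 0, -1, -2, -2)
[3] R2 /= -5  ⇒  (0, 0, 1, -3/10, 3/2)
     R0 -= 1·R2  ⇒  (1, 0, 0, -1/5, 0)
     R1 -= -4·R2  ⇒  (0, 1, 0, 4/5, 1)
     R3 -= -1·R2  ⇒  (0, 0, 0, -23/10, -1/2)
[4] R3 /= -23/10  ⇒  (0, 0, 0, 1, 5/23)
     R0 -= -1/5·R3  ⇒  (1, 0, 0, 0, 1/23)
     R1 -= 4/5·R3  ⇒  (0, 1, 0, 0, 19/23)
     R2 -= -3/10·R3  ⇒  (0, 0, 1, 0, 36/23)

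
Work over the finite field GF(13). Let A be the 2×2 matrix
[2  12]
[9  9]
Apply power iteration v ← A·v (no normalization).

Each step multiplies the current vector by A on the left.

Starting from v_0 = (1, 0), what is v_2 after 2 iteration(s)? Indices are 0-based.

v_2 = (8, 8)

v_0 = (1, 0).
v_1 = A·v_0 = (2, 9).
v_2 = A·v_1 = (8, 8).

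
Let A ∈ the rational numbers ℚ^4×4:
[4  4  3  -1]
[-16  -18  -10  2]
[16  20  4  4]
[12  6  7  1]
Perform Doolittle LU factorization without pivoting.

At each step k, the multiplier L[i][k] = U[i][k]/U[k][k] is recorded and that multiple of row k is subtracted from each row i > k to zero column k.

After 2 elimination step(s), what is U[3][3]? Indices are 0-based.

U[3][3] = 10

k=0: U[0][0]=4
  eliminate (1,0): mult=-4, new row 1: (0, -2, 2, -2); set L[1][0]=-4
  eliminate (2,0): mult=4, new row 2: (0, 4, -8, 8); set L[2][0]=4
  eliminate (3,0): mult=3, new row 3: (0, -6, -2, 4); set L[3][0]=3
k=1: U[1][1]=-2
  eliminate (2,1): mult=-2, new row 2: (0, 0, -4, 4); set L[2][1]=-2
  eliminate (3,1): mult=3, new row 3: (0, 0, -8, 10); set L[3][1]=3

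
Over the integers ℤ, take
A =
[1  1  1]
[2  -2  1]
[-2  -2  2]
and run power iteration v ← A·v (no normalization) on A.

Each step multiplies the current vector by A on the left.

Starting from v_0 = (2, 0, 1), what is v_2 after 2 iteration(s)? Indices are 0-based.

v_0 = (2, 0, 1).
v_1 = A·v_0 = (3, 5, -2).
v_2 = A·v_1 = (6, -6, -20).

v_2 = (6, -6, -20)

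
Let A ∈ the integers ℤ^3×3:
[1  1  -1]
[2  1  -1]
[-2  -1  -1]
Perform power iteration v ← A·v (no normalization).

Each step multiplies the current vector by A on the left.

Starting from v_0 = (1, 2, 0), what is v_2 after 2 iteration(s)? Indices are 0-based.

v_2 = (11, 14, -6)

v_0 = (1, 2, 0).
v_1 = A·v_0 = (3, 4, -4).
v_2 = A·v_1 = (11, 14, -6).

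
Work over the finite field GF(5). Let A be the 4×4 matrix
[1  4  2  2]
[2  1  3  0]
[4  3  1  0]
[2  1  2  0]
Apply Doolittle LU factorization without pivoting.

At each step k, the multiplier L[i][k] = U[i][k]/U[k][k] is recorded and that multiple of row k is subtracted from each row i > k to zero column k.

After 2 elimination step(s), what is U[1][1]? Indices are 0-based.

[col 0] pivot 1
  R1 -= 2*R0 → (0, 3, 4, 1)  (L[1][0] := 2)
  R2 -= 4*R0 → (0, 2, 3, 2)  (L[2][0] := 4)
  R3 -= 2*R0 → (0, 3, 3, 1)  (L[3][0] := 2)
[col 1] pivot 3
  R2 -= 4*R1 → (0, 0, 2, 3)  (L[2][1] := 4)
  R3 -= 1*R1 → (0, 0, 4, 0)  (L[3][1] := 1)

U[1][1] = 3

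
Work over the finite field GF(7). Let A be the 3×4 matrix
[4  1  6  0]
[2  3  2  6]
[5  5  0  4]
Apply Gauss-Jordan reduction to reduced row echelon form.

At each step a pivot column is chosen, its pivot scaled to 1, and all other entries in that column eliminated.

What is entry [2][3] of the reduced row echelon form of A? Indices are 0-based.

[1] R0 /= 4  ⇒  (1, 2, 5, 0)
     R1 -= 2·R0  ⇒  (0, 6, 6, 6)
     R2 -= 5·R0  ⇒  (0, 2, 3, 4)
[2] R1 /= 6  ⇒  (0, 1, 1, 1)
     R0 -= 2·R1  ⇒  (1, 0, 3, 5)
     R2 -= 2·R1  ⇒  (0, 0, 1, 2)
[3] R2 /= 1  ⇒  (0, 0, 1, 2)
     R0 -= 3·R2  ⇒  (1, 0, 0, 6)
     R1 -= 1·R2  ⇒  (0, 1, 0, 6)

M[2][3] = 2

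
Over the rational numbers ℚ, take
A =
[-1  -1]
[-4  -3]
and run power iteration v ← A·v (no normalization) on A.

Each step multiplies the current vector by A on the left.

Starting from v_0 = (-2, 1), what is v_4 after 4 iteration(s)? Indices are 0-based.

v_0 = (-2, 1).
v_1 = A·v_0 = (1, 5).
v_2 = A·v_1 = (-6, -19).
v_3 = A·v_2 = (25, 81).
v_4 = A·v_3 = (-106, -343).

v_4 = (-106, -343)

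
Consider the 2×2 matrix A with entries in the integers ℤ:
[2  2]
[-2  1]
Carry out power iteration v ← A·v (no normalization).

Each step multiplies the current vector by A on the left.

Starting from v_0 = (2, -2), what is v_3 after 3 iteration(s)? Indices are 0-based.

v_0 = (2, -2).
v_1 = A·v_0 = (0, -6).
v_2 = A·v_1 = (-12, -6).
v_3 = A·v_2 = (-36, 18).

v_3 = (-36, 18)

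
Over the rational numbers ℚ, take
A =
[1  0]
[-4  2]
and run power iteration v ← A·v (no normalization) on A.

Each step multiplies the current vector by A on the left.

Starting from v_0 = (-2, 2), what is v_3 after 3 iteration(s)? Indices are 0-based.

v_3 = (-2, 72)

v_0 = (-2, 2).
v_1 = A·v_0 = (-2, 12).
v_2 = A·v_1 = (-2, 32).
v_3 = A·v_2 = (-2, 72).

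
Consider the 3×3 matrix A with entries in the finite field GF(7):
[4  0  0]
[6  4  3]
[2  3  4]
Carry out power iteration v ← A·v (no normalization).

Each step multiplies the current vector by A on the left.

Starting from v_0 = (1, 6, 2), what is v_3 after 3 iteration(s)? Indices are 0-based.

v_3 = (1, 3, 6)

v_0 = (1, 6, 2).
v_1 = A·v_0 = (4, 1, 0).
v_2 = A·v_1 = (2, 0, 4).
v_3 = A·v_2 = (1, 3, 6).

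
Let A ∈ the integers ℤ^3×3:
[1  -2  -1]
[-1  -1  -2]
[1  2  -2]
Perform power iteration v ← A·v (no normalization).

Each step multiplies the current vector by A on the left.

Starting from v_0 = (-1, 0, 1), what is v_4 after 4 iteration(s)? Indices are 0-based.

v_0 = (-1, 0, 1).
v_1 = A·v_0 = (-2, -1, -3).
v_2 = A·v_1 = (3, 9, 2).
v_3 = A·v_2 = (-17, -16, 17).
v_4 = A·v_3 = (-2, -1, -83).

v_4 = (-2, -1, -83)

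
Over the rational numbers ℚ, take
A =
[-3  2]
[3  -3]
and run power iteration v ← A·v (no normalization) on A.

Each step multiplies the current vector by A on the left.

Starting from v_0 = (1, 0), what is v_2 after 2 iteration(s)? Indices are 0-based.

v_2 = (15, -18)

v_0 = (1, 0).
v_1 = A·v_0 = (-3, 3).
v_2 = A·v_1 = (15, -18).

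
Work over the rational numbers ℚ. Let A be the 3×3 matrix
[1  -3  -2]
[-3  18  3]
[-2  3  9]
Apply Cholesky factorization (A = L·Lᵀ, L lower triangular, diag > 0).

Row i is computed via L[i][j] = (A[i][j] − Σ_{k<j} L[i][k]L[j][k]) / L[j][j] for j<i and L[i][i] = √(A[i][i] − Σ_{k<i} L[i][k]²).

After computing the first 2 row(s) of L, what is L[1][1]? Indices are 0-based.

Step 1: L[0][0] = √(1) = 1.
  L[1][0] = (-3) / L[0][0] = -3.
Step 2: L[1][1] = √(9) = 3.

L[1][1] = 3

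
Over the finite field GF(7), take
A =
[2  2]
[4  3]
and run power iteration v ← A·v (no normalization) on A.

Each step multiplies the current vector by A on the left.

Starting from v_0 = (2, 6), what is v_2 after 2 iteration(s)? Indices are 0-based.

v_0 = (2, 6).
v_1 = A·v_0 = (2, 5).
v_2 = A·v_1 = (0, 2).

v_2 = (0, 2)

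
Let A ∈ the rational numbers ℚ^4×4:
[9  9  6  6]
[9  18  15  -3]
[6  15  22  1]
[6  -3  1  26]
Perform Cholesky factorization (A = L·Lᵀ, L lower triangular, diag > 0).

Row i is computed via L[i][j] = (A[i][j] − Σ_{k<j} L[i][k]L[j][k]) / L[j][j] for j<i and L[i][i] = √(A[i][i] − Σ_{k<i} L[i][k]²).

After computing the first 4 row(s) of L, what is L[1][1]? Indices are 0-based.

L[1][1] = 3

Step 1: L[0][0] = √(9) = 3.
  L[1][0] = (9) / L[0][0] = 3.
Step 2: L[1][1] = √(9) = 3.
  L[2][0] = (6) / L[0][0] = 2.
  L[2][1] = (9) / L[1][1] = 3.
Step 3: L[2][2] = √(9) = 3.
  L[3][0] = (6) / L[0][0] = 2.
  L[3][1] = (-9) / L[1][1] = -3.
  L[3][2] = (6) / L[2][2] = 2.
Step 4: L[3][3] = √(9) = 3.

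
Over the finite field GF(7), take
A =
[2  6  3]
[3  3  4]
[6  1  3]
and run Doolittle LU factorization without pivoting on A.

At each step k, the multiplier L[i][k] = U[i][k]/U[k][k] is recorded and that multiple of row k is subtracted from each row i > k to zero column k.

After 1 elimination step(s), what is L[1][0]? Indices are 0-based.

L[1][0] = 5

k=0: U[0][0]=2
  eliminate (1,0): mult=5, new row 1: (0, 1, 3); set L[1][0]=5
  eliminate (2,0): mult=3, new row 2: (0, 4, 1); set L[2][0]=3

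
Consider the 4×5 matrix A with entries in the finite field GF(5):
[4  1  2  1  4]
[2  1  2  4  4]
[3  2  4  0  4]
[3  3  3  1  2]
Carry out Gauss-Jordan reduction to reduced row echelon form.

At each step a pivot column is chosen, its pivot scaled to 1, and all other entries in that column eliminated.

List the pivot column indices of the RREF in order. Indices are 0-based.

pivot columns: 0, 1, 2, 3

[1] R0 /= 4  ⇒  (1, 4, 3, 4, 1)
     R1 -= 2·R0  ⇒  (0, 3, 1, 1, 2)
     R2 -= 3·R0  ⇒  (0, 0, 0, 3, 1)
     R3 -= 3·R0  ⇒  (0, 1, 4, 4, 4)
[2] R1 /= 3  ⇒  (0, 1, 2, 2, 4)
     R0 -= 4·R1  ⇒  (1, 0, 0, 1, 0)
     R3 -= 1·R1  ⇒  (0, 0, 2, 2, 0)
[3] R2 <-> R3
[3] R2 /= 2  ⇒  (0, 0, 1, 1, 0)
     R1 -= 2·R2  ⇒  (0, 1, 0, 0, 4)
[4] R3 /= 3  ⇒  (0, 0, 0, 1, 2)
     R0 -= 1·R3  ⇒  (1, 0, 0, 0, 3)
     R2 -= 1·R3  ⇒  (0, 0, 1, 0, 3)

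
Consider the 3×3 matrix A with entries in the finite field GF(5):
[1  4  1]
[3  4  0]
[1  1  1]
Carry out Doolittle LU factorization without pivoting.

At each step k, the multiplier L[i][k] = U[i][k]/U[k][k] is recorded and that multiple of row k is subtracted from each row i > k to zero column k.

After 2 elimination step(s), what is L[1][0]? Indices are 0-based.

L[1][0] = 3

[col 0] pivot 1
  R1 -= 3*R0 → (0, 2, 2)  (L[1][0] := 3)
  R2 -= 1*R0 → (0, 2, 0)  (L[2][0] := 1)
[col 1] pivot 2
  R2 -= 1*R1 → (0, 0, 3)  (L[2][1] := 1)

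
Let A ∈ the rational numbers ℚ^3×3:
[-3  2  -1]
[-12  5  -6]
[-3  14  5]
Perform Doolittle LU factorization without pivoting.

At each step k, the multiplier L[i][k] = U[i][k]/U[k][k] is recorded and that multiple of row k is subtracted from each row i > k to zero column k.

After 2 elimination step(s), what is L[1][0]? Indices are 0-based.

L[1][0] = 4

k=0: U[0][0]=-3
  eliminate (1,0): mult=4, new row 1: (0, -3, -2); set L[1][0]=4
  eliminate (2,0): mult=1, new row 2: (0, 12, 6); set L[2][0]=1
k=1: U[1][1]=-3
  eliminate (2,1): mult=-4, new row 2: (0, 0, -2); set L[2][1]=-4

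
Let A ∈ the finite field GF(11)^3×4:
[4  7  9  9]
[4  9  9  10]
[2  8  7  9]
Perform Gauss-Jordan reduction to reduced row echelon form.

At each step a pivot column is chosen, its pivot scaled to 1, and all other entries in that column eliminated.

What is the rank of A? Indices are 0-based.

rank = 3

pivot(0,0)=4: scale R0 → (1, 10, 5, 5)
  clear (1,0): R1 −= (4)R0 → (0, 2, 0, 1)
  clear (2,0): R2 −= (2)R0 → (0, 10, 8, 10)
pivot(1,1)=2: scale R1 → (0, 1, 0, 6)
  clear (0,1): R0 −= (10)R1 → (1, 0, 5, 0)
  clear (2,1): R2 −= (10)R1 → (0, 0, 8, 5)
pivot(2,2)=8: scale R2 → (0, 0, 1, 2)
  clear (0,2): R0 −= (5)R2 → (1, 0, 0, 1)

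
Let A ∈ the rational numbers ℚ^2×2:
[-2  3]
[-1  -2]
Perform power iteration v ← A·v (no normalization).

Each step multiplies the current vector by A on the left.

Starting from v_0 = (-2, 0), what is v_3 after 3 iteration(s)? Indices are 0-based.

v_0 = (-2, 0).
v_1 = A·v_0 = (4, 2).
v_2 = A·v_1 = (-2, -8).
v_3 = A·v_2 = (-20, 18).

v_3 = (-20, 18)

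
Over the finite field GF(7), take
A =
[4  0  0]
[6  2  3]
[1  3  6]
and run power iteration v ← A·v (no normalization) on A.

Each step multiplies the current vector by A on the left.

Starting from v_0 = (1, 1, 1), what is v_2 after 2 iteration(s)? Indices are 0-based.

v_2 = (2, 6, 6)

v_0 = (1, 1, 1).
v_1 = A·v_0 = (4, 4, 3).
v_2 = A·v_1 = (2, 6, 6).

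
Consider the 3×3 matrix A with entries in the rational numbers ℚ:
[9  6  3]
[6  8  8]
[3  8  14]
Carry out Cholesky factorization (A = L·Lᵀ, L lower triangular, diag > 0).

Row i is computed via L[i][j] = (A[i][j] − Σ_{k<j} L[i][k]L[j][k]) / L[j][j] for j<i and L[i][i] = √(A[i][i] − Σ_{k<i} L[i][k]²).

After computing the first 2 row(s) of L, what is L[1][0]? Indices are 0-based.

L[1][0] = 2

Step 1: L[0][0] = √(9) = 3.
  L[1][0] = (6) / L[0][0] = 2.
Step 2: L[1][1] = √(4) = 2.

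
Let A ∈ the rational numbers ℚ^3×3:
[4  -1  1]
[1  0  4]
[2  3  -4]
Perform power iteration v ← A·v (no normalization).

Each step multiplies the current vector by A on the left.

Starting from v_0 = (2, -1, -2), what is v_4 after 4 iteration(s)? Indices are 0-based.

v_0 = (2, -1, -2).
v_1 = A·v_0 = (7, -6, 9).
v_2 = A·v_1 = (43, 43, -40).
v_3 = A·v_2 = (89, -117, 375).
v_4 = A·v_3 = (848, 1589, -1673).

v_4 = (848, 1589, -1673)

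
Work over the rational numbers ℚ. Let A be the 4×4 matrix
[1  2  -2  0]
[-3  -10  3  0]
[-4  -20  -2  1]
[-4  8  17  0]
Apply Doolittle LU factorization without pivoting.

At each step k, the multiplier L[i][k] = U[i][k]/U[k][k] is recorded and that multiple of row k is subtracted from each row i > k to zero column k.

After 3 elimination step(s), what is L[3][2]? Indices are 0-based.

L[3][2] = 3

k=0: U[0][0]=1
  eliminate (1,0): mult=-3, new row 1: (0, -4, -3, 0); set L[1][0]=-3
  eliminate (2,0): mult=-4, new row 2: (0, -12, -10, 1); set L[2][0]=-4
  eliminate (3,0): mult=-4, new row 3: (0, 16, 9, 0); set L[3][0]=-4
k=1: U[1][1]=-4
  eliminate (2,1): mult=3, new row 2: (0, 0, -1, 1); set L[2][1]=3
  eliminate (3,1): mult=-4, new row 3: (0, 0, -3, 0); set L[3][1]=-4
k=2: U[2][2]=-1
  eliminate (3,2): mult=3, new row 3: (0, 0, 0, -3); set L[3][2]=3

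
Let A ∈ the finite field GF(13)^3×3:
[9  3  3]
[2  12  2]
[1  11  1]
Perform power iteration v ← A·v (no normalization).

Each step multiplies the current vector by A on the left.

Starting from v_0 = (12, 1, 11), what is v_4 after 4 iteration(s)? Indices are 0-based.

v_0 = (12, 1, 11).
v_1 = A·v_0 = (1, 6, 8).
v_2 = A·v_1 = (12, 12, 10).
v_3 = A·v_2 = (5, 6, 11).
v_4 = A·v_3 = (5, 0, 4).

v_4 = (5, 0, 4)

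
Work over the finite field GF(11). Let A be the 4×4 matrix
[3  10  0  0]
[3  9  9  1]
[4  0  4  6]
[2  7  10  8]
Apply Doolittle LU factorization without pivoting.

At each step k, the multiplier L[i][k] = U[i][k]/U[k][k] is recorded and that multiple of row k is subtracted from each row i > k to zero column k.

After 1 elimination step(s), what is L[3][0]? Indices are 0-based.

L[3][0] = 8

[col 0] pivot 3
  R1 -= 1*R0 → (0, 10, 9, 1)  (L[1][0] := 1)
  R2 -= 5*R0 → (0, 5, 4, 6)  (L[2][0] := 5)
  R3 -= 8*R0 → (0, 4, 10, 8)  (L[3][0] := 8)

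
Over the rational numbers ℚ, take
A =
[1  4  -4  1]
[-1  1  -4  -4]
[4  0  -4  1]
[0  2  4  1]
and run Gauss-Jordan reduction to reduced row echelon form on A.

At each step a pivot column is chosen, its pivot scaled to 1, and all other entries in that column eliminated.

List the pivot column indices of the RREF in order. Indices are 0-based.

pivot columns: 0, 1, 2, 3

pivot(0,0)=1: scale R0 → (1, 4, -4, 1)
  clear (1,0): R1 −= (-1)R0 → (0, 5, -8, -3)
  clear (2,0): R2 −= (4)R0 → (0, -16, 12, -3)
pivot(1,1)=5: scale R1 → (0, 1, -8/5, -3/5)
  clear (0,1): R0 −= (4)R1 → (1, 0, 12/5, 17/5)
  clear (2,1): R2 −= (-16)R1 → (0, 0, -68/5, -63/5)
  clear (3,1): R3 −= (2)R1 → (0, 0, 36/5, 11/5)
pivot(2,2)=-68/5: scale R2 → (0, 0, 1, 63/68)
  clear (0,2): R0 −= (12/5)R2 → (1, 0, 0, 20/17)
  clear (1,2): R1 −= (-8/5)R2 → (0, 1, 0, 15/17)
  clear (3,2): R3 −= (36/5)R2 → (0, 0, 0, -76/17)
pivot(3,3)=-76/17: scale R3 → (0, 0, 0, 1)
  clear (0,3): R0 −= (20/17)R3 → (1, 0, 0, 0)
  clear (1,3): R1 −= (15/17)R3 → (0, 1, 0, 0)
  clear (2,3): R2 −= (63/68)R3 → (0, 0, 1, 0)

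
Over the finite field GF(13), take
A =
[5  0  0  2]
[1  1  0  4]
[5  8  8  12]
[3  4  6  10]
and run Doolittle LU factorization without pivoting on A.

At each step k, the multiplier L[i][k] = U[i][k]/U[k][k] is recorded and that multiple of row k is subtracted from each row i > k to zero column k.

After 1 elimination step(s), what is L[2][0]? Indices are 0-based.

Step 1: pivot at (0,0) is 5.
  row1 ← row1 − (8)·row0  ⇒  L[1][0]=8, U row1=(0, 1, 0, 1)
  row2 ← row2 − (1)·row0  ⇒  L[2][0]=1, U row2=(0, 8, 8, 10)
  row3 ← row3 − (11)·row0  ⇒  L[3][0]=11, U row3=(0, 4, 6, 1)

L[2][0] = 1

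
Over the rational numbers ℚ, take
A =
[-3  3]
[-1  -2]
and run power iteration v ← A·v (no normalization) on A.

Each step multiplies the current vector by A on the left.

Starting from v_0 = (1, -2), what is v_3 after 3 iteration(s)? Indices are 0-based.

v_0 = (1, -2).
v_1 = A·v_0 = (-9, 3).
v_2 = A·v_1 = (36, 3).
v_3 = A·v_2 = (-99, -42).

v_3 = (-99, -42)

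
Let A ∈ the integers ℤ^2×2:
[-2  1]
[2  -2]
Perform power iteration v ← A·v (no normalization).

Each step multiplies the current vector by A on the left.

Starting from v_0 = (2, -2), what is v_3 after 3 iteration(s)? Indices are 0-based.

v_3 = (-68, 96)

v_0 = (2, -2).
v_1 = A·v_0 = (-6, 8).
v_2 = A·v_1 = (20, -28).
v_3 = A·v_2 = (-68, 96).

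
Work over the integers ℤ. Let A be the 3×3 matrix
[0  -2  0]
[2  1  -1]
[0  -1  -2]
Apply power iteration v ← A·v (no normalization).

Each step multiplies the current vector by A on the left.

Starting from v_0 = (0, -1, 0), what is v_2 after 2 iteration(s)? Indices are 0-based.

v_0 = (0, -1, 0).
v_1 = A·v_0 = (2, -1, 1).
v_2 = A·v_1 = (2, 2, -1).

v_2 = (2, 2, -1)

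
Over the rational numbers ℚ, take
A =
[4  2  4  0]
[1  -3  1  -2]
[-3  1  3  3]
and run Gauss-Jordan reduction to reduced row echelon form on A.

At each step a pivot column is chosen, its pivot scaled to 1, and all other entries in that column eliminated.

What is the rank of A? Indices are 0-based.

rank = 3

[1] R0 /= 4  ⇒  (1, 1/2, 1, 0)
     R1 -= 1·R0  ⇒  (0, -7/2, 0, -2)
     R2 -= -3·R0  ⇒  (0, 5/2, 6, 3)
[2] R1 /= -7/2  ⇒  (0, 1, 0, 4/7)
     R0 -= 1/2·R1  ⇒  (1, 0, 1, -2/7)
     R2 -= 5/2·R1  ⇒  (0, 0, 6, 11/7)
[3] R2 /= 6  ⇒  (0, 0, 1, 11/42)
     R0 -= 1·R2  ⇒  (1, 0, 0, -23/42)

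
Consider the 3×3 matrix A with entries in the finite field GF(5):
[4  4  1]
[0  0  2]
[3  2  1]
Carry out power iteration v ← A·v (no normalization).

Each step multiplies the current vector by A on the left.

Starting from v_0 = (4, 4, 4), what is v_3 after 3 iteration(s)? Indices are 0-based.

v_3 = (0, 1, 4)

v_0 = (4, 4, 4).
v_1 = A·v_0 = (1, 3, 4).
v_2 = A·v_1 = (0, 3, 3).
v_3 = A·v_2 = (0, 1, 4).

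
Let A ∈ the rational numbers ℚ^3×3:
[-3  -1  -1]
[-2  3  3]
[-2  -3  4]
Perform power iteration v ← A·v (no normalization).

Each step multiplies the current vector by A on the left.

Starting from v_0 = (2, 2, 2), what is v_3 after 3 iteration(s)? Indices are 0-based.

v_3 = (-98, 30, -210)

v_0 = (2, 2, 2).
v_1 = A·v_0 = (-10, 8, -2).
v_2 = A·v_1 = (24, 38, -12).
v_3 = A·v_2 = (-98, 30, -210).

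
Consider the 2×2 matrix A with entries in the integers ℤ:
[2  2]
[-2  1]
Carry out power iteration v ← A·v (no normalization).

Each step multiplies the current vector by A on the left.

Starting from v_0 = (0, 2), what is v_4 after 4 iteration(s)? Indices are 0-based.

v_0 = (0, 2).
v_1 = A·v_0 = (4, 2).
v_2 = A·v_1 = (12, -6).
v_3 = A·v_2 = (12, -30).
v_4 = A·v_3 = (-36, -54).

v_4 = (-36, -54)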